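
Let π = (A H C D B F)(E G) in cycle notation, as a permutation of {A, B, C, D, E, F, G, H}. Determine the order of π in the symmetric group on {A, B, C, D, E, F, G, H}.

The disjoint cycles have lengths 6, 2.
Since disjoint cycles commute, ord(π) = lcm(6, 2) = 6.

6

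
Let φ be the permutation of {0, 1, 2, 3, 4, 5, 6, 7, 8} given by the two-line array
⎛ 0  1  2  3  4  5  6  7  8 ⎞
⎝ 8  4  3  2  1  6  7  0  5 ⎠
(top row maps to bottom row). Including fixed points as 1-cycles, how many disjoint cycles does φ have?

3

The cycle decomposition is (0, 8, 5, 6, 7)(1, 4)(2, 3), which has 3 cycles (counting 1-cycles).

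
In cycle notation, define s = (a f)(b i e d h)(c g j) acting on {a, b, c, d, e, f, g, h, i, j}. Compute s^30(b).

b

b lies in the 5-cycle (b i e d h).
Powers repeat with period 5 on this cycle, and 30 mod 5 = 0, so s^30(b) = s^0(b).
So s^30(b) = b.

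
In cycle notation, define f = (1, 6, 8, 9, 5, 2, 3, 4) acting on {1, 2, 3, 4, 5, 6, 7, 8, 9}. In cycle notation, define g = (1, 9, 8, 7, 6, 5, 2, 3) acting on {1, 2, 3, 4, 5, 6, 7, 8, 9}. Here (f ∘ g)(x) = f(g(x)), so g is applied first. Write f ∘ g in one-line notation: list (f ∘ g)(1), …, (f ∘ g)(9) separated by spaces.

(f ∘ g)(x) = f(g(x)). Computing each image: f(g(1)) = f(9) = 5, f(g(2)) = f(3) = 4, f(g(3)) = f(1) = 6, f(g(4)) = f(4) = 1, f(g(5)) = f(2) = 3, f(g(6)) = f(5) = 2, f(g(7)) = f(6) = 8, f(g(8)) = f(7) = 7, f(g(9)) = f(8) = 9.
Hence f ∘ g = [5 4 6 1 3 2 8 7 9].

5 4 6 1 3 2 8 7 9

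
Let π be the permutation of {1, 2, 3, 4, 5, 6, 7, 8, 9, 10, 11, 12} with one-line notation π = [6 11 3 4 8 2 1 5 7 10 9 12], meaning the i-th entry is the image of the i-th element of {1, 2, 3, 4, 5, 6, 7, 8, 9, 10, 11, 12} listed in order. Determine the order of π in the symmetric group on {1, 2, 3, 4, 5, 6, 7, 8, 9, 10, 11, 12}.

6

The disjoint-cycle form of π has cycle lengths 6, 2, 1, 1, 1, 1.
The order of π is the least common multiple of its cycle lengths: lcm(6, 2) = 6.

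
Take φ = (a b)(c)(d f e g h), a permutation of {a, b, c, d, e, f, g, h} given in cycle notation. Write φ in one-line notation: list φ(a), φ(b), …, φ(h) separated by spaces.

Reading each image from the cycles: a→b, b→a, c→c, d→f, e→g, f→e, g→h, h→d.
So the one-line form is b a c f g e h d.

b a c f g e h d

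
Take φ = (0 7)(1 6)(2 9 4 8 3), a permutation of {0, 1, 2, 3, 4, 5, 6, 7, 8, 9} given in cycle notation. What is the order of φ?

10

The cycle type of φ is (5, 2, 2, 1).
The order of φ is the least common multiple of its cycle lengths: lcm(5, 2, 2) = 10.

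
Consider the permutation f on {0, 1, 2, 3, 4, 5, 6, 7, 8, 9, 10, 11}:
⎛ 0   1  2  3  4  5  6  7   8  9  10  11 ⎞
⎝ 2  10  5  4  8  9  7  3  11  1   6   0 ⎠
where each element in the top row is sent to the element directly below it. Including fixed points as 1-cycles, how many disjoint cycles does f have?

1

The cycle decomposition is (0 2 5 9 1 10 6 7 3 4 8 11), which has 1 cycle (counting 1-cycles).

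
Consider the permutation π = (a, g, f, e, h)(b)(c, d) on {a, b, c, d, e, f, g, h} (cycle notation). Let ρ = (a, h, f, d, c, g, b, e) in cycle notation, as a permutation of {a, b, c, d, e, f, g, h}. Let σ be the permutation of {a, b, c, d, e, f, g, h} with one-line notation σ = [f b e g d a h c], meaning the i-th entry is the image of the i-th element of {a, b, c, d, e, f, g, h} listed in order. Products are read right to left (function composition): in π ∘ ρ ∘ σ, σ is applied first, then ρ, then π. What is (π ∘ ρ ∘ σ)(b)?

h

Chase b: σ(b) = b; ρ(b) = e; π(e) = h. Hence (π ∘ ρ ∘ σ)(b) = h.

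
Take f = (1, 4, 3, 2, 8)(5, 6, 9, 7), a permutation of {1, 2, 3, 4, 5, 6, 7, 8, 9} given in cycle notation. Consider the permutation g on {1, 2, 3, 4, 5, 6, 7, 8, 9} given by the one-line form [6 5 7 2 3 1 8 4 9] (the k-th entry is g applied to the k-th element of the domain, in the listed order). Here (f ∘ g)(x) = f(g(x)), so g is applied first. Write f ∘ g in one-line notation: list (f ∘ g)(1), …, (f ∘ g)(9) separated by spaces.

(f ∘ g)(x) = f(g(x)). Computing each image: f(g(1)) = f(6) = 9, f(g(2)) = f(5) = 6, f(g(3)) = f(7) = 5, f(g(4)) = f(2) = 8, f(g(5)) = f(3) = 2, f(g(6)) = f(1) = 4, f(g(7)) = f(8) = 1, f(g(8)) = f(4) = 3, f(g(9)) = f(9) = 7.
Hence f ∘ g = [9 6 5 8 2 4 1 3 7].

9 6 5 8 2 4 1 3 7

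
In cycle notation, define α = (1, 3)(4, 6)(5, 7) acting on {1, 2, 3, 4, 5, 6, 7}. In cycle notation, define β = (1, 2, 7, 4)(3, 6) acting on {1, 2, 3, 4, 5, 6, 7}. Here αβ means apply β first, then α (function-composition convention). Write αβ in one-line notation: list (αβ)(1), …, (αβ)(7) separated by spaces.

2 5 4 3 7 1 6

For each element, apply β then α: 1 → 2 → 2; 2 → 7 → 5; 3 → 6 → 4; 4 → 1 → 3; 5 → 5 → 7; 6 → 3 → 1; 7 → 4 → 6.
Collecting the images, αβ = [2 5 4 3 7 1 6].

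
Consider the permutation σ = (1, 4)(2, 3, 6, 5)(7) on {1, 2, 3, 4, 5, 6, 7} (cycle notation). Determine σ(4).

In the cycle (1, 4), 4 is followed by 1, so σ(4) = 1.

1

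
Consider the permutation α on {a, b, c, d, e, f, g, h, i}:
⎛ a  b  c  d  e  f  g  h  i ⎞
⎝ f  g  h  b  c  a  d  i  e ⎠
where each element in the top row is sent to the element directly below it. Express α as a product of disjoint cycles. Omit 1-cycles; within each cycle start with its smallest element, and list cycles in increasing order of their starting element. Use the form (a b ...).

(a f)(b g d)(c h i e)

Start at a and follow images: a → f → a, giving the cycle (a f).
Continuing from each remaining unvisited element yields (a f)(b g d)(c h i e).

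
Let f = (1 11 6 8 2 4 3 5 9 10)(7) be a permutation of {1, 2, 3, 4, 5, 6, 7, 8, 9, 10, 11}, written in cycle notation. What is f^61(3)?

5

3 lies in the 10-cycle (1 11 6 8 2 4 3 5 9 10).
On a 10-cycle, f^10 is the identity, so f^61 = f^1 there (61 ≡ 1 mod 10).
Stepping 1 place around the cycle: 3 → 5.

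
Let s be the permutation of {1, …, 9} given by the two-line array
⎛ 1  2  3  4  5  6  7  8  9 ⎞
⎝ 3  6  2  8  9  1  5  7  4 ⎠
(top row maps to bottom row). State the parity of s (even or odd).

odd

In disjoint-cycle form the cycle lengths are 5, 4.
A cycle of length ℓ contributes ℓ−1 transpositions, so s is a product of 4 + 3 = 7 transpositions — odd.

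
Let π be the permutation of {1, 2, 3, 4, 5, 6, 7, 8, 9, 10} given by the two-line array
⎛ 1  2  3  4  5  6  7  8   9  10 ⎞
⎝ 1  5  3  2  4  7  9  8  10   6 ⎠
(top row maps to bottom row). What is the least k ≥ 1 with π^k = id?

Writing π as disjoint cycles, the cycle lengths are 4, 3, 1, 1, 1.
Since disjoint cycles commute, ord(π) = lcm(4, 3) = 12.

12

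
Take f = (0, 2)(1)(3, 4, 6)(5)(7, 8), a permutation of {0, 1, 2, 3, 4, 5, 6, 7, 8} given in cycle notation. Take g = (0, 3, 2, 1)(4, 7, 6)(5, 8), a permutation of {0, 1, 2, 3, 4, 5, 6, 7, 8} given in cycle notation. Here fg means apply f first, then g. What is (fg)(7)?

(fg)(7) = g(f(7)). f(7) = 8, then g(8) = 5. So (fg)(7) = 5.

5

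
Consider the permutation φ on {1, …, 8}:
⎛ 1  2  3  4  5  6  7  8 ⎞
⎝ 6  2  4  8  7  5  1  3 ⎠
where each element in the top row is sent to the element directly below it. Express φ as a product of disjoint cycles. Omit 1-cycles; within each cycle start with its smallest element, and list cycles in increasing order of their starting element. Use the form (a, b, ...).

From 1: 1 → 6 → 5 → 7 → 1, closing the cycle (1, 6, 5, 7).
Continuing from each remaining unvisited element yields (1, 6, 5, 7)(3, 4, 8).

(1, 6, 5, 7)(3, 4, 8)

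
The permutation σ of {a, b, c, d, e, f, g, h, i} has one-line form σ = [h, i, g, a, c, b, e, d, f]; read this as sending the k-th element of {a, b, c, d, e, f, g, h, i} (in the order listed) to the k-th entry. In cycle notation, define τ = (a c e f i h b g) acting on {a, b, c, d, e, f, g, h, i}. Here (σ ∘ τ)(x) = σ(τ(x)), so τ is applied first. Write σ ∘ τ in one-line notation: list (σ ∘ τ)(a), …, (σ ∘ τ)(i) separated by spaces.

g e c a b f h i d

(σ ∘ τ)(x) = σ(τ(x)). Computing each image: σ(τ(a)) = σ(c) = g, σ(τ(b)) = σ(g) = e, σ(τ(c)) = σ(e) = c, σ(τ(d)) = σ(d) = a, σ(τ(e)) = σ(f) = b, σ(τ(f)) = σ(i) = f, σ(τ(g)) = σ(a) = h, σ(τ(h)) = σ(b) = i, σ(τ(i)) = σ(h) = d.
Hence σ ∘ τ = [g e c a b f h i d].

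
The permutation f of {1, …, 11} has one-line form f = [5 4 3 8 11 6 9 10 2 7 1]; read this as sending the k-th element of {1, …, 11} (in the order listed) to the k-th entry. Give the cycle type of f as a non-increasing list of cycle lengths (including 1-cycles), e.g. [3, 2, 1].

The disjoint cycles are (1, 5, 11)(2, 4, 8, 10, 7, 9)(3)(6), with lengths 6, 3, 1, 1 in non-increasing order.

[6, 3, 1, 1]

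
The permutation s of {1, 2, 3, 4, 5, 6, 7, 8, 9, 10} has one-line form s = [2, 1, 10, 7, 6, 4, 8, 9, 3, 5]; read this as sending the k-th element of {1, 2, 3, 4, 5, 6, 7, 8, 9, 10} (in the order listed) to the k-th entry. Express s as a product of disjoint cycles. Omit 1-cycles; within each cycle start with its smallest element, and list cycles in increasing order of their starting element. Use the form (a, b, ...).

From 1: 1 → 2 → 1, closing the cycle (1, 2).
Continuing from each remaining unvisited element yields (1, 2)(3, 10, 5, 6, 4, 7, 8, 9).

(1, 2)(3, 10, 5, 6, 4, 7, 8, 9)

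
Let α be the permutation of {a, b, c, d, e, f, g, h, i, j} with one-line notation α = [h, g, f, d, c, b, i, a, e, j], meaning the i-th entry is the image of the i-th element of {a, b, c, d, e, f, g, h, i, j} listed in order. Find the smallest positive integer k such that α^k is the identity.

The disjoint-cycle form of α has cycle lengths 6, 2, 1, 1.
The order of α is the least common multiple of its cycle lengths: lcm(6, 2) = 6.

6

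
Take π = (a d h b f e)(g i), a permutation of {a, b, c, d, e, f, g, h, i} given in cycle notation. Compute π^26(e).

d

e lies in the 6-cycle (a d h b f e).
Since the cycle has length 6, π^26 acts on it the same as π^2 (26 mod 6 = 2).
Stepping 2 places around the cycle: e → a → d.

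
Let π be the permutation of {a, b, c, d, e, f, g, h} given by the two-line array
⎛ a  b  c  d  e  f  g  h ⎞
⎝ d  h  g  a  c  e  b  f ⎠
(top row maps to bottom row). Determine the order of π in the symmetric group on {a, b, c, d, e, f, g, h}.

Writing π as disjoint cycles, the cycle lengths are 6, 2.
Since disjoint cycles commute, ord(π) = lcm(6, 2) = 6.

6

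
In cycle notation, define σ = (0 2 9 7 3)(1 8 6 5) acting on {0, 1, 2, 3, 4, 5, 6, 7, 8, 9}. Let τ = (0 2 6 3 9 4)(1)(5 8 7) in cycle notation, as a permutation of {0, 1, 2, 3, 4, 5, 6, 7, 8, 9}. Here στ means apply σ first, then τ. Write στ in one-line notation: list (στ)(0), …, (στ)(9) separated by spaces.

6 7 4 2 0 1 8 9 3 5

(στ)(x) = τ(σ(x)). Computing each image: τ(σ(0)) = τ(2) = 6, τ(σ(1)) = τ(8) = 7, τ(σ(2)) = τ(9) = 4, τ(σ(3)) = τ(0) = 2, τ(σ(4)) = τ(4) = 0, τ(σ(5)) = τ(1) = 1, τ(σ(6)) = τ(5) = 8, τ(σ(7)) = τ(3) = 9, τ(σ(8)) = τ(6) = 3, τ(σ(9)) = τ(7) = 5.
Hence στ = [6 7 4 2 0 1 8 9 3 5].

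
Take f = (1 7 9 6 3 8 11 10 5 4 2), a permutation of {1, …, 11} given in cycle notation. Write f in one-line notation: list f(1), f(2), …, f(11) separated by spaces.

Image by image: 1→7, 2→1, 3→8, 4→2, 5→4, 6→3, 7→9, 8→11, 9→6, 10→5, 11→10.
So the one-line form is 7 1 8 2 4 3 9 11 6 5 10.

7 1 8 2 4 3 9 11 6 5 10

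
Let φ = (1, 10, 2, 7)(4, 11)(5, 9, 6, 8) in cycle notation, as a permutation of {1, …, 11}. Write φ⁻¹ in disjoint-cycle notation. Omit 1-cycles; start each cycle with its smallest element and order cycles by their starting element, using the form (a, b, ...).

If φ sends a → b within a cycle, φ⁻¹ sends b → a; equivalently, reverse each cycle.
Reversing each cycle of φ and rotating so the smallest element leads gives (1, 7, 2, 10)(4, 11)(5, 8, 6, 9).

(1, 7, 2, 10)(4, 11)(5, 8, 6, 9)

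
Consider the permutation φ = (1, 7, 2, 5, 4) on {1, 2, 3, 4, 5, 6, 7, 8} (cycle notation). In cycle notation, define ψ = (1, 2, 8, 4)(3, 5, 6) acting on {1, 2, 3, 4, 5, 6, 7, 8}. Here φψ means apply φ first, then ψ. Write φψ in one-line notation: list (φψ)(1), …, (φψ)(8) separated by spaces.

For each element, apply φ then ψ: 1 → 7 → 7; 2 → 5 → 6; 3 → 3 → 5; 4 → 1 → 2; 5 → 4 → 1; 6 → 6 → 3; 7 → 2 → 8; 8 → 8 → 4.
So φψ in one-line form is 7 6 5 2 1 3 8 4.

7 6 5 2 1 3 8 4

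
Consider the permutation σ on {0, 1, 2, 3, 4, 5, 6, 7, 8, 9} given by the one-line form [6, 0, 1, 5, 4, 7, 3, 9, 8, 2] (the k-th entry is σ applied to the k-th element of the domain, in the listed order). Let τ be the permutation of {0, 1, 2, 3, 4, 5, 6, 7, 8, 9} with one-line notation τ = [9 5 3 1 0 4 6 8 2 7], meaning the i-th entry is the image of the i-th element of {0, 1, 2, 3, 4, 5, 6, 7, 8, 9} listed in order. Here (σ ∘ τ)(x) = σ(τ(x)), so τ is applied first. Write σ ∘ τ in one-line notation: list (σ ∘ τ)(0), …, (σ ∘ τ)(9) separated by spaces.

Chase each element through τ then σ: 0 → 9 → 2; 1 → 5 → 7; 2 → 3 → 5; 3 → 1 → 0; 4 → 0 → 6; 5 → 4 → 4; 6 → 6 → 3; 7 → 8 → 8; 8 → 2 → 1; 9 → 7 → 9.
Collecting the images, σ ∘ τ = [2 7 5 0 6 4 3 8 1 9].

2 7 5 0 6 4 3 8 1 9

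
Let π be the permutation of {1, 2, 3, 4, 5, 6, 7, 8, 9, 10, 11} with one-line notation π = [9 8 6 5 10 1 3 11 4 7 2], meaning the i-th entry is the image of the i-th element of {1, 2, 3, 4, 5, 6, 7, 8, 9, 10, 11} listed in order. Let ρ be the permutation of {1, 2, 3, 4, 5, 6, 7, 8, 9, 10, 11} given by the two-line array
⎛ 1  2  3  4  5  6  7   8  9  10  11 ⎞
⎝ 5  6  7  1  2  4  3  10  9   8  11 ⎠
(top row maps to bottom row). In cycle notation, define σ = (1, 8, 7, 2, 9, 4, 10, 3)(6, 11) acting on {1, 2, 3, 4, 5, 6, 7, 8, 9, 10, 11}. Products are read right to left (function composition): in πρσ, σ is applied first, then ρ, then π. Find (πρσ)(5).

8

Apply the permutations in order: σ(5) = 5, then ρ(5) = 2, then π(2) = 8. So (πρσ)(5) = 8.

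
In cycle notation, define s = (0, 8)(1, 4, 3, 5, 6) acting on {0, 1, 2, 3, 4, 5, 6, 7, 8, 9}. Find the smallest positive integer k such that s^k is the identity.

The disjoint cycles have lengths 5, 2, 1, 1, 1.
The order of s is the least common multiple of its cycle lengths: lcm(5, 2) = 10.

10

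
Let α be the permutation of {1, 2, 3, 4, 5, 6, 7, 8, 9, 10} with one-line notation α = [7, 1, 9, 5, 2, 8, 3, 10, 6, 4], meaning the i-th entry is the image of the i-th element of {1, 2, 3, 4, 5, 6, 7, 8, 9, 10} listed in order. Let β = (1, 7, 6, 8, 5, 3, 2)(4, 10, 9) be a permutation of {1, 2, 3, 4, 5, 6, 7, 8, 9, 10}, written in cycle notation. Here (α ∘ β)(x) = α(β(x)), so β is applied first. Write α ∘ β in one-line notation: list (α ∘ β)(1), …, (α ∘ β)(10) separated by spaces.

Chase each element through β then α: 1 → 7 → 3; 2 → 1 → 7; 3 → 2 → 1; 4 → 10 → 4; 5 → 3 → 9; 6 → 8 → 10; 7 → 6 → 8; 8 → 5 → 2; 9 → 4 → 5; 10 → 9 → 6.
So α ∘ β in one-line form is 3 7 1 4 9 10 8 2 5 6.

3 7 1 4 9 10 8 2 5 6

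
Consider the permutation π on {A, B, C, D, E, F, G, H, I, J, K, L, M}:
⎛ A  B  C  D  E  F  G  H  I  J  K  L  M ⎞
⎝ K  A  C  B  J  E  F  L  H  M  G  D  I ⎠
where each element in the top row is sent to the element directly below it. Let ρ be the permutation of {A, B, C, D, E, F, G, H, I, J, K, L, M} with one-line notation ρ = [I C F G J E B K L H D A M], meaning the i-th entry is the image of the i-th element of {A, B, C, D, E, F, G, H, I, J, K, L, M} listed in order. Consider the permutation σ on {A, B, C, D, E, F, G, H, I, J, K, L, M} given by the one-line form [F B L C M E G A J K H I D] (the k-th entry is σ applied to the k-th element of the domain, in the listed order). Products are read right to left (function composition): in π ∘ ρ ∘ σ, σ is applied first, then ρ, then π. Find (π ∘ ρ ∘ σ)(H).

Chase H: σ(H) = A; ρ(A) = I; π(I) = H. Hence (π ∘ ρ ∘ σ)(H) = H.

H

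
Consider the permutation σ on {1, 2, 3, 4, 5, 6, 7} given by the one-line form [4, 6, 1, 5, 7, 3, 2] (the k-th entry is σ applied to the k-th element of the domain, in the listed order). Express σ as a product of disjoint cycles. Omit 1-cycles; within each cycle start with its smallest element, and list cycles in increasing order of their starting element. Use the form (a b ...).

(1 4 5 7 2 6 3)

From 1: 1 → 4 → 5 → 7 → 2 → 6 → 3 → 1, closing the cycle (1 4 5 7 2 6 3).
Repeating from the next unused element and collecting all non-trivial cycles gives (1 4 5 7 2 6 3).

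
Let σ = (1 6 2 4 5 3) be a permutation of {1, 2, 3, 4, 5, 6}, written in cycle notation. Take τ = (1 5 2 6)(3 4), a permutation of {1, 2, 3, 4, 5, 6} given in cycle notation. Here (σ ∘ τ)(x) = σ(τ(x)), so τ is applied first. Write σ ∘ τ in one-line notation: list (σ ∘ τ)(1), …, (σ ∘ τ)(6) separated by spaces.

3 2 5 1 4 6

Chase each element through τ then σ: 1 → 5 → 3; 2 → 6 → 2; 3 → 4 → 5; 4 → 3 → 1; 5 → 2 → 4; 6 → 1 → 6.
So σ ∘ τ in one-line form is 3 2 5 1 4 6.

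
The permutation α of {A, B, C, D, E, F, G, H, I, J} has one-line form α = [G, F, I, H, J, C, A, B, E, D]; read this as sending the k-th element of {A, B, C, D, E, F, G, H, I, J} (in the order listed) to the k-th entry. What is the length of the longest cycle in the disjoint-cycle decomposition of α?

8

Decomposing into disjoint cycles gives (A, G)(B, F, C, I, E, J, D, H); the longest has length 8.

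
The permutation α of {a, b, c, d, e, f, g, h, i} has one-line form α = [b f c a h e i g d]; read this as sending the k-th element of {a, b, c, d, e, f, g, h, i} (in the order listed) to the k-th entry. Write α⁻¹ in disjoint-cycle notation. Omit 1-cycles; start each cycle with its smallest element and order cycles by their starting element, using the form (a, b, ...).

(a, d, i, g, h, e, f, b)

The cycle decomposition of α is (a, b, f, e, h, g, i, d).
The inverse reverses every cycle; in canonical form, α⁻¹ = (a, d, i, g, h, e, f, b).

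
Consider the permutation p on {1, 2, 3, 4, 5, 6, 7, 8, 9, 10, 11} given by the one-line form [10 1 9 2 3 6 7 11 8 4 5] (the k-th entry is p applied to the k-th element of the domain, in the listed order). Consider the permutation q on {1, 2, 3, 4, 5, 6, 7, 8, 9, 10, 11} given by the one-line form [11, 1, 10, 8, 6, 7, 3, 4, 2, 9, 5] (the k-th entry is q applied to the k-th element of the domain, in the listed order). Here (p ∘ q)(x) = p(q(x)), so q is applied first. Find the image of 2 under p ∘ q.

First apply q: q(2) = 1, then p(1) = 10. Thus (p ∘ q)(2) = 10.

10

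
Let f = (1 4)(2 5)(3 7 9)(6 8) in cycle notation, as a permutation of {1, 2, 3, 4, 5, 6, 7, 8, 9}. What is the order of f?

The cycle type of f is (3, 2, 2, 2).
The order of f is the least common multiple of its cycle lengths: lcm(3, 2, 2, 2) = 6.

6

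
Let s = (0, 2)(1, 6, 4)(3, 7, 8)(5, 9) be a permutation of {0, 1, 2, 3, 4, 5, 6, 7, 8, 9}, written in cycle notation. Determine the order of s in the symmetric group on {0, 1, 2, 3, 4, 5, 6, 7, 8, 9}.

6

The cycle type of s is (3, 3, 2, 2).
Since disjoint cycles commute, ord(s) = lcm(3, 3, 2, 2) = 6.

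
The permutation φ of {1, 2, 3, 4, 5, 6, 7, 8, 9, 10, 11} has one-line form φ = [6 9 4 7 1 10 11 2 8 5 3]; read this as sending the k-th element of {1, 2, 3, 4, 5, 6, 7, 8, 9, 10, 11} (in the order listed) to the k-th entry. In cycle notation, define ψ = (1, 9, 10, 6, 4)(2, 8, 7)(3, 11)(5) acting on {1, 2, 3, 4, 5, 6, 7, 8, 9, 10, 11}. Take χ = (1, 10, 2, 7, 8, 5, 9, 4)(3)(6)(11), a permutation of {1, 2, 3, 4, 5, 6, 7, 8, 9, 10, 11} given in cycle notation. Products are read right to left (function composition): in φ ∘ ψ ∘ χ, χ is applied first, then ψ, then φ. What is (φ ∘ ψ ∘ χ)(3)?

3

Chase 3: χ(3) = 3; ψ(3) = 11; φ(11) = 3. Hence (φ ∘ ψ ∘ χ)(3) = 3.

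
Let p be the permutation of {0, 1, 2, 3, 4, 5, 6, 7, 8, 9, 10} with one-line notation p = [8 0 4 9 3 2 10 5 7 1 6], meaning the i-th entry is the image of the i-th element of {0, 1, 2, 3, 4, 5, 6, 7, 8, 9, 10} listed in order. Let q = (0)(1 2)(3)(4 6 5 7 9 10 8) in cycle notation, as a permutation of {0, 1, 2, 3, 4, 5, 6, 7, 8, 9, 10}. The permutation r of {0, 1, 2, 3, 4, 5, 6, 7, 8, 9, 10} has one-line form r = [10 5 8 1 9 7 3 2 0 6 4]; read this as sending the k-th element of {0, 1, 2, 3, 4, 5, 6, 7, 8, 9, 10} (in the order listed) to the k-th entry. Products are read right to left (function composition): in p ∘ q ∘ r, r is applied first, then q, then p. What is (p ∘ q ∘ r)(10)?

(p ∘ q ∘ r)(10) = p(q(r(10))). r(10) = 4, then q(4) = 6, then p(6) = 10, so the result is 10.

10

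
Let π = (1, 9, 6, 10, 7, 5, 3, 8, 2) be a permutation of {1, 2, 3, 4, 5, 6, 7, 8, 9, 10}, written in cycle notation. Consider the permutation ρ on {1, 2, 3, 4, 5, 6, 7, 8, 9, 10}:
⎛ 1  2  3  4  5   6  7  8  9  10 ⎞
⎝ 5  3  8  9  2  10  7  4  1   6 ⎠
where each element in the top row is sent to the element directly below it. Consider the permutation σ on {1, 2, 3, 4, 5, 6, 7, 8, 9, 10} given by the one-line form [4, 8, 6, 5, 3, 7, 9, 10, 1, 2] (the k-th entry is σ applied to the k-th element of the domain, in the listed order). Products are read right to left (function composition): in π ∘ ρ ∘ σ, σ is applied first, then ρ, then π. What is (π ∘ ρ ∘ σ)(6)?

5

Apply the permutations in order: σ(6) = 7, then ρ(7) = 7, then π(7) = 5. So (π ∘ ρ ∘ σ)(6) = 5.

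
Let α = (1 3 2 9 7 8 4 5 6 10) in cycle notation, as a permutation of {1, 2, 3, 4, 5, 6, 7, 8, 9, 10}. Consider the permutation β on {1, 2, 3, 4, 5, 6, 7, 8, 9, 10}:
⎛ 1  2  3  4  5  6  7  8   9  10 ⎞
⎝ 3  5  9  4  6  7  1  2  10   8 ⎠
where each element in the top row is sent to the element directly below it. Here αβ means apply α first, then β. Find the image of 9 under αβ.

(αβ)(9) = β(α(9)). α(9) = 7, then β(7) = 1. So (αβ)(9) = 1.

1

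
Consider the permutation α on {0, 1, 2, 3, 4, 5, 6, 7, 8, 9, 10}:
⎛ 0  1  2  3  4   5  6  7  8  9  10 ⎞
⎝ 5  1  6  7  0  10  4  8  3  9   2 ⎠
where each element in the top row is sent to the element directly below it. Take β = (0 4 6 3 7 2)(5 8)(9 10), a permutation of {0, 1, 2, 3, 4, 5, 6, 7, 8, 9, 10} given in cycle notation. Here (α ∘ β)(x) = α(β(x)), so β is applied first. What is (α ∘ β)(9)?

(α ∘ β)(9) = α(β(9)). β(9) = 10, then α(10) = 2. So (α ∘ β)(9) = 2.

2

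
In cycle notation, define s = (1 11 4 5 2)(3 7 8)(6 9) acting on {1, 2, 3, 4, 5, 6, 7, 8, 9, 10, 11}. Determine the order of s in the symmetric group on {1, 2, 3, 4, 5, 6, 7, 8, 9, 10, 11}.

30

The disjoint cycles have lengths 5, 3, 2, 1.
The order of s is the least common multiple of its cycle lengths: lcm(5, 3, 2) = 30.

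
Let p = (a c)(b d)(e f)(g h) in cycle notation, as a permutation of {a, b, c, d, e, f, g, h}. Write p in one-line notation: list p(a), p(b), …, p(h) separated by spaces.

Reading each image from the cycles: a↦c, b↦d, c↦a, d↦b, e↦f, f↦e, g↦h, h↦g.
Listing these in domain order gives c d a b f e h g.

c d a b f e h g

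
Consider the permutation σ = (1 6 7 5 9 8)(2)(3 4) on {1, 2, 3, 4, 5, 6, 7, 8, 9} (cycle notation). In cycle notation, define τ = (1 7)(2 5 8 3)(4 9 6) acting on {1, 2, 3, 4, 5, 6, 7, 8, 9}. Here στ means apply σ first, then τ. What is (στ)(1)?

σ(1) = 6, then τ(6) = 4; composing gives (στ)(1) = 4.

4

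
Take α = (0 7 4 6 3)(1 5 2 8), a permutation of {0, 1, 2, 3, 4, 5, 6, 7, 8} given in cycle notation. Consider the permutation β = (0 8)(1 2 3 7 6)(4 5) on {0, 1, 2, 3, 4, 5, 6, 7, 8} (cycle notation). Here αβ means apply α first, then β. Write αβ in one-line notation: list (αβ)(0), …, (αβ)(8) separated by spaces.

6 4 0 8 1 3 7 5 2

(αβ)(x) = β(α(x)). Computing each image: β(α(0)) = β(7) = 6, β(α(1)) = β(5) = 4, β(α(2)) = β(8) = 0, β(α(3)) = β(0) = 8, β(α(4)) = β(6) = 1, β(α(5)) = β(2) = 3, β(α(6)) = β(3) = 7, β(α(7)) = β(4) = 5, β(α(8)) = β(1) = 2.
Hence αβ = [6 4 0 8 1 3 7 5 2].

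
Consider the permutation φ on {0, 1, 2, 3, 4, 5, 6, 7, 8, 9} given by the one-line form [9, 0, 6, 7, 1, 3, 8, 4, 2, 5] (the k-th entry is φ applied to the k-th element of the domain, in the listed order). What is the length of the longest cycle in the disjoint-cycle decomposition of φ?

Decomposing into disjoint cycles gives (0 9 5 3 7 4 1)(2 6 8); the longest has length 7.

7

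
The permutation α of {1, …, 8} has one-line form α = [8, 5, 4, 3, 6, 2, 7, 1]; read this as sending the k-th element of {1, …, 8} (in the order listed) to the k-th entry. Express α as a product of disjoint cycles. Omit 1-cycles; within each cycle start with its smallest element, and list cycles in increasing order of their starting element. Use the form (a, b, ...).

Start at 1 and follow images: 1 → 8 → 1, giving the cycle (1, 8).
Continuing from each remaining unvisited element yields (1, 8)(2, 5, 6)(3, 4).

(1, 8)(2, 5, 6)(3, 4)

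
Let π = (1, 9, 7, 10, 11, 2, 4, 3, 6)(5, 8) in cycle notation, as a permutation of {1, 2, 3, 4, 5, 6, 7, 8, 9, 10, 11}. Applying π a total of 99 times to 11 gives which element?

11 lies in the 9-cycle (1, 9, 7, 10, 11, 2, 4, 3, 6).
Since the cycle has length 9, π^99 acts on it the same as π^0 (99 mod 9 = 0).
So π^99(11) = 11.

11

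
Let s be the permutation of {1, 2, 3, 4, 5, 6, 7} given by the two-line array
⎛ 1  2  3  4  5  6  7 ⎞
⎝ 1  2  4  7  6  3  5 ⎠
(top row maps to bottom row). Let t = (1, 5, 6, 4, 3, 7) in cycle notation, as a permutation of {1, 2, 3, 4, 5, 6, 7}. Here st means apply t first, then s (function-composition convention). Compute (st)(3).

First apply t: t(3) = 7, then s(7) = 5. Thus (st)(3) = 5.

5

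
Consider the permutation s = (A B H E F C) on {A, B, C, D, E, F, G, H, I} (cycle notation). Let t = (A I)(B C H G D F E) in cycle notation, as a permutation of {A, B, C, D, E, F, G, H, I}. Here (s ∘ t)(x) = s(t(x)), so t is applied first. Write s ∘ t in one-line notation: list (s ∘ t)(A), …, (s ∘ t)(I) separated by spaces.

I A E C H F D G B

(s ∘ t)(x) = s(t(x)). Computing each image: s(t(A)) = s(I) = I, s(t(B)) = s(C) = A, s(t(C)) = s(H) = E, s(t(D)) = s(F) = C, s(t(E)) = s(B) = H, s(t(F)) = s(E) = F, s(t(G)) = s(D) = D, s(t(H)) = s(G) = G, s(t(I)) = s(A) = B.
Hence s ∘ t = [I A E C H F D G B].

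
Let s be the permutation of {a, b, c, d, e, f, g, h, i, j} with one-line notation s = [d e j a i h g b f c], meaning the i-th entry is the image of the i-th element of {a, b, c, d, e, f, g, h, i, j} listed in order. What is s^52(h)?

Tracing h → b → … returns to h after 5 steps, so h lies in a 5-cycle (b, e, i, f, h).
Since the cycle has length 5, s^52 acts on it the same as s^2 (52 mod 5 = 2).
Advancing 2 steps from h: h → b → e.

e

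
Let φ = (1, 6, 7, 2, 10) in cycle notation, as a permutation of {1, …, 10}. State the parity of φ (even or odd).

The cycle lengths are 5, 1, 1, 1, 1, 1.
A cycle is odd iff its length is even; φ has 0 even-length cycles, so sgn(φ) = (−1)^0 and φ is even.

even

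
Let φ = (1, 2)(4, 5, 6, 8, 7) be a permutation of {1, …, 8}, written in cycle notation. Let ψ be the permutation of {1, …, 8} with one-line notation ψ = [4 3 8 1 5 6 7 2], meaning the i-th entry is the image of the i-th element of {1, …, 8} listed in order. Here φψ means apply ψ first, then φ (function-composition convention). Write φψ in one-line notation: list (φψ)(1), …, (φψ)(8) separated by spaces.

Chase each element through ψ then φ: 1 → 4 → 5; 2 → 3 → 3; 3 → 8 → 7; 4 → 1 → 2; 5 → 5 → 6; 6 → 6 → 8; 7 → 7 → 4; 8 → 2 → 1.
So φψ in one-line form is 5 3 7 2 6 8 4 1.

5 3 7 2 6 8 4 1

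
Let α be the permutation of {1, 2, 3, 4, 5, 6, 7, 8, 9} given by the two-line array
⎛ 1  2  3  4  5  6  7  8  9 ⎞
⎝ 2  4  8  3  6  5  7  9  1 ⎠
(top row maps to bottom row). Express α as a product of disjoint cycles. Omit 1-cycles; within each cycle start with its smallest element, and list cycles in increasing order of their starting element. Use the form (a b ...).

Iterating α from 1 gives 1 → 2 → 4 → 3 → 8 → 9 → 1; that is the 6-cycle (1 2 4 3 8 9).
Continuing from each remaining unvisited element yields (1 2 4 3 8 9)(5 6).

(1 2 4 3 8 9)(5 6)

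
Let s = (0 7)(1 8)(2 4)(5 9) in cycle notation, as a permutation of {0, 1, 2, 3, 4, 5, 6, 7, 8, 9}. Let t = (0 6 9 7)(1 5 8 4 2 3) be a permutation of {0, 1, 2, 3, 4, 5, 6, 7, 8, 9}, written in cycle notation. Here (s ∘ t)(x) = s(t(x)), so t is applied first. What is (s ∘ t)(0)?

t(0) = 6, then s(6) = 6; composing gives (s ∘ t)(0) = 6.

6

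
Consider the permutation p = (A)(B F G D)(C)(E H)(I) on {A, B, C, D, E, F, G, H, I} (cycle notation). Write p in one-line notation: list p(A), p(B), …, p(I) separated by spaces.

Image by image: A↦A, B↦F, C↦C, D↦B, E↦H, F↦G, G↦D, H↦E, I↦I.
So the one-line form is A F C B H G D E I.

A F C B H G D E I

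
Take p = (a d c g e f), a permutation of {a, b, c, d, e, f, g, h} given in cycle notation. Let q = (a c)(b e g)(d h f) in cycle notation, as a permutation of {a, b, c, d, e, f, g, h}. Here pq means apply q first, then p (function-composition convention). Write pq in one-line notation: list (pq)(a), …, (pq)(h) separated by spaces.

Chase each element through q then p: a → c → g; b → e → f; c → a → d; d → h → h; e → g → e; f → d → c; g → b → b; h → f → a.
Collecting the images, pq = [g f d h e c b a].

g f d h e c b a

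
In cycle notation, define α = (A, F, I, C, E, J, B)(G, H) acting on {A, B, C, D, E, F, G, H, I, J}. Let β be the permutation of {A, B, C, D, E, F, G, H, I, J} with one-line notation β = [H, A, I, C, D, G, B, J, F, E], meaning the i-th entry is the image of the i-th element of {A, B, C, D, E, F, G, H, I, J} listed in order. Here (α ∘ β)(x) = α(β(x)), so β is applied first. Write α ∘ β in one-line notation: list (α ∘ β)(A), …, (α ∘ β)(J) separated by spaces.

G F C E D H A B I J

(α ∘ β)(x) = α(β(x)). Computing each image: α(β(A)) = α(H) = G, α(β(B)) = α(A) = F, α(β(C)) = α(I) = C, α(β(D)) = α(C) = E, α(β(E)) = α(D) = D, α(β(F)) = α(G) = H, α(β(G)) = α(B) = A, α(β(H)) = α(J) = B, α(β(I)) = α(F) = I, α(β(J)) = α(E) = J.
Hence α ∘ β = [G F C E D H A B I J].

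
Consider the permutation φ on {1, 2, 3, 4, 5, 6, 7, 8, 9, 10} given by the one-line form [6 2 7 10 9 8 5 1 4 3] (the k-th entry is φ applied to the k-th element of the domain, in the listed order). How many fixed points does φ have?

1

The fixed points (elements with φ(x) = x) are {2}, so there is 1.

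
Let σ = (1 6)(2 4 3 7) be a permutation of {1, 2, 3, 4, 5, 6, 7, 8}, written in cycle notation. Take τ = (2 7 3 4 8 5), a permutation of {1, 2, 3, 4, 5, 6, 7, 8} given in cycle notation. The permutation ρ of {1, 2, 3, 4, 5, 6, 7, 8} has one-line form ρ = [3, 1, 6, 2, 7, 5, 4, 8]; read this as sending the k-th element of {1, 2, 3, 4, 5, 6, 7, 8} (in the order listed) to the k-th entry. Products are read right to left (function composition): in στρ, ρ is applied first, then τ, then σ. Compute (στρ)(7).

8

Apply the permutations in order: ρ(7) = 4, then τ(4) = 8, then σ(8) = 8. So (στρ)(7) = 8.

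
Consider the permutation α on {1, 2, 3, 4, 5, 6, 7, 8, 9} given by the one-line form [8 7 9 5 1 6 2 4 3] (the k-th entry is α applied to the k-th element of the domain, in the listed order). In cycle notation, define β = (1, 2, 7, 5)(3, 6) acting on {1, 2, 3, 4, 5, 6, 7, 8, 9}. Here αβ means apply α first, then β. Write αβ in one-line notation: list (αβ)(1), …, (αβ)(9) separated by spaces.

8 5 9 1 2 3 7 4 6

(αβ)(x) = β(α(x)). Computing each image: β(α(1)) = β(8) = 8, β(α(2)) = β(7) = 5, β(α(3)) = β(9) = 9, β(α(4)) = β(5) = 1, β(α(5)) = β(1) = 2, β(α(6)) = β(6) = 3, β(α(7)) = β(2) = 7, β(α(8)) = β(4) = 4, β(α(9)) = β(3) = 6.
Hence αβ = [8 5 9 1 2 3 7 4 6].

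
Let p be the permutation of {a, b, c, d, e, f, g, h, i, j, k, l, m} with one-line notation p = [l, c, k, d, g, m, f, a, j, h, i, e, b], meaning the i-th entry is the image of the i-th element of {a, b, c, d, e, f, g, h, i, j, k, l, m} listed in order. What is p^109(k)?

i

Tracing k → i → … returns to k after 12 steps, so k lies in a 12-cycle (a l e g f m b c k i j h).
Powers repeat with period 12 on this cycle, and 109 mod 12 = 1, so p^109(k) = p^1(k).
Stepping 1 place around the cycle: k → i.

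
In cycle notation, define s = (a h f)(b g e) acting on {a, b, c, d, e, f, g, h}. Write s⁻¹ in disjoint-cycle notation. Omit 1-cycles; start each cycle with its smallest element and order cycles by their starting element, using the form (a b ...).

The inverse reverses each cycle.
Reversing each cycle of s and rotating so the smallest element leads gives (a f h)(b e g).

(a f h)(b e g)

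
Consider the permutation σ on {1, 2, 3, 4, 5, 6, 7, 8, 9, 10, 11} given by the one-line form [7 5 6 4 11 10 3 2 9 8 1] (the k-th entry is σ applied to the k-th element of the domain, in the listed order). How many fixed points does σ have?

The fixed points (elements with σ(x) = x) are {4, 9}, so there are 2.

2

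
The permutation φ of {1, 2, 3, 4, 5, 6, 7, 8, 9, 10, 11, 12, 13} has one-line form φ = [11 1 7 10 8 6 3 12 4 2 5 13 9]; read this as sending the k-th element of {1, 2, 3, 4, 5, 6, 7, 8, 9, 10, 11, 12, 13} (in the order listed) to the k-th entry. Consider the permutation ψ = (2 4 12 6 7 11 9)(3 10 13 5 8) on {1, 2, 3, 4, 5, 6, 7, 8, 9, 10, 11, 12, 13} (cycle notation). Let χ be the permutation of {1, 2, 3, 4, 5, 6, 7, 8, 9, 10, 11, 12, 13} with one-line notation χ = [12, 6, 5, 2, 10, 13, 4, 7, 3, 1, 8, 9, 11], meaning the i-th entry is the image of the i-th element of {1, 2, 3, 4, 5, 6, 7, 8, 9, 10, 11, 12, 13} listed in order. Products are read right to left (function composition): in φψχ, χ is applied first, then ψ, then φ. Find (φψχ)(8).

Chase 8: χ(8) = 7; ψ(7) = 11; φ(11) = 5. Hence (φψχ)(8) = 5.

5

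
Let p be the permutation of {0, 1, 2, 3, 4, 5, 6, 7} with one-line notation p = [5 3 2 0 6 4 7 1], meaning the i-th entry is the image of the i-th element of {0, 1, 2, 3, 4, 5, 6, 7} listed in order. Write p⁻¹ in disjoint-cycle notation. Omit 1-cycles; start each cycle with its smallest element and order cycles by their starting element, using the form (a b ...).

(0 3 1 7 6 4 5)

The cycle decomposition of p is (0 5 4 6 7 1 3).
The inverse reverses every cycle; in canonical form, p⁻¹ = (0 3 1 7 6 4 5).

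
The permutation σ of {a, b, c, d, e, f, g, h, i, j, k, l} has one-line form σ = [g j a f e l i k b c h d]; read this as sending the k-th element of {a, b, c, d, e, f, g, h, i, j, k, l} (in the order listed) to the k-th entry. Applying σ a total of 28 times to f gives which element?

l

Tracing f → l → … returns to f after 3 steps, so f lies in a 3-cycle (d, f, l).
On a 3-cycle, σ^3 is the identity, so σ^28 = σ^1 there (28 ≡ 1 mod 3).
Stepping 1 place around the cycle: f → l.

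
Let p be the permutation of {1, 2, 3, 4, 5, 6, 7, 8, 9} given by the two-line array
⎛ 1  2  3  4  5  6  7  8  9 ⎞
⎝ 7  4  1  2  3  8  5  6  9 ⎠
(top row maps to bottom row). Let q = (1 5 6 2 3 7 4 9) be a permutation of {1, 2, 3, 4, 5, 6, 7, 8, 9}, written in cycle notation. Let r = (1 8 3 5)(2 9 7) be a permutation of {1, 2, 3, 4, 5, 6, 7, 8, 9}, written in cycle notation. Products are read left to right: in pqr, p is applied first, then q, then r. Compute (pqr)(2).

Apply the permutations in order: p(2) = 4, then q(4) = 9, then r(9) = 7. So (pqr)(2) = 7.

7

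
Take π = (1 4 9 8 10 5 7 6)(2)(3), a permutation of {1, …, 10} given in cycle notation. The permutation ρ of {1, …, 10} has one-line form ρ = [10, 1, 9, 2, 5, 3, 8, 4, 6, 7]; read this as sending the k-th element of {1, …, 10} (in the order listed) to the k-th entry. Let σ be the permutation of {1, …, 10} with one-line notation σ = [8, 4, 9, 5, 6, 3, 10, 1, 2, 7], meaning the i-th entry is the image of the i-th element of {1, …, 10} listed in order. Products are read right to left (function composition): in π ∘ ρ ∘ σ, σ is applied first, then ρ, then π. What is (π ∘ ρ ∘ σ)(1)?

Chase 1: σ(1) = 8; ρ(8) = 4; π(4) = 9. Hence (π ∘ ρ ∘ σ)(1) = 9.

9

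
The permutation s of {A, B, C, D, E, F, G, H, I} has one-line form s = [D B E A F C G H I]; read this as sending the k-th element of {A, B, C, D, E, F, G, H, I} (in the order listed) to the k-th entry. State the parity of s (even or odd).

odd

In disjoint-cycle form the cycle lengths are 3, 2, 1, 1, 1, 1.
A cycle of length ℓ contributes ℓ−1 transpositions, so s is a product of 2 + 1 = 3 transpositions — odd.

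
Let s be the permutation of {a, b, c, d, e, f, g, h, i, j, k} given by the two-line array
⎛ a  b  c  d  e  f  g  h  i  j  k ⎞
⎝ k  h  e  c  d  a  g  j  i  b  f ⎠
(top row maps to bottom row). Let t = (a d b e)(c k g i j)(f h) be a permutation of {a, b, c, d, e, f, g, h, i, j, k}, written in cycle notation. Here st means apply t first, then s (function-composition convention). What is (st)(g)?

i

First apply t: t(g) = i, then s(i) = i. Thus (st)(g) = i.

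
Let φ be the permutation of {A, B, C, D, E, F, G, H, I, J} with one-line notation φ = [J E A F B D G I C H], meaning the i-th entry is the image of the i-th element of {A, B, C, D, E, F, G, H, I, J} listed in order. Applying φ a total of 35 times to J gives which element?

J

Tracing J → H → … returns to J after 5 steps, so J lies in a 5-cycle (A, J, H, I, C).
Powers repeat with period 5 on this cycle, and 35 mod 5 = 0, so φ^35(J) = φ^0(J).
So φ^35(J) = J.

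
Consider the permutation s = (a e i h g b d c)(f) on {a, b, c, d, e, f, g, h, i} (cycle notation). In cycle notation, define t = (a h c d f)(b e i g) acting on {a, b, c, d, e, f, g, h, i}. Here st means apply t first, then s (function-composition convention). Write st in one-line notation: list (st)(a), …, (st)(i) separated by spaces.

g i c f h e d a b

(st)(x) = s(t(x)). Computing each image: s(t(a)) = s(h) = g, s(t(b)) = s(e) = i, s(t(c)) = s(d) = c, s(t(d)) = s(f) = f, s(t(e)) = s(i) = h, s(t(f)) = s(a) = e, s(t(g)) = s(b) = d, s(t(h)) = s(c) = a, s(t(i)) = s(g) = b.
Hence st = [g i c f h e d a b].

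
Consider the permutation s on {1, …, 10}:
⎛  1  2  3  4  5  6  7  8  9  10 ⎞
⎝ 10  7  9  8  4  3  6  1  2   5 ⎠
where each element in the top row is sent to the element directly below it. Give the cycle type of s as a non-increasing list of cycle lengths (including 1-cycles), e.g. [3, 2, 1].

[5, 5]

The disjoint cycles are (1 10 5 4 8)(2 7 6 3 9), with lengths 5, 5 in non-increasing order.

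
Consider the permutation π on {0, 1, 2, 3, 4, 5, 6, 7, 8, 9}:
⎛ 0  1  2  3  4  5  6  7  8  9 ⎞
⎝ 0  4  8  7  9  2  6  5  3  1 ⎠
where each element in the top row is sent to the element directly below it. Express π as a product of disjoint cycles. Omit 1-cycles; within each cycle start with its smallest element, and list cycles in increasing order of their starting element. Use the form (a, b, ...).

Start at 1 and follow images: 1 → 4 → 9 → 1, giving the cycle (1, 4, 9).
Repeating from the next unused element and collecting all non-trivial cycles gives (1, 4, 9)(2, 8, 3, 7, 5).

(1, 4, 9)(2, 8, 3, 7, 5)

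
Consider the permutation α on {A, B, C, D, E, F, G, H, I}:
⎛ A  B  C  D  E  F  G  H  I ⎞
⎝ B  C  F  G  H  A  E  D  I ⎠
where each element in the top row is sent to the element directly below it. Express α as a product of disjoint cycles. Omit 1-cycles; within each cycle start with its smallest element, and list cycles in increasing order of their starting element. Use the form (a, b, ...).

(A, B, C, F)(D, G, E, H)

Start at A and follow images: A → B → C → F → A, giving the cycle (A, B, C, F).
Continuing from each remaining unvisited element yields (A, B, C, F)(D, G, E, H).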